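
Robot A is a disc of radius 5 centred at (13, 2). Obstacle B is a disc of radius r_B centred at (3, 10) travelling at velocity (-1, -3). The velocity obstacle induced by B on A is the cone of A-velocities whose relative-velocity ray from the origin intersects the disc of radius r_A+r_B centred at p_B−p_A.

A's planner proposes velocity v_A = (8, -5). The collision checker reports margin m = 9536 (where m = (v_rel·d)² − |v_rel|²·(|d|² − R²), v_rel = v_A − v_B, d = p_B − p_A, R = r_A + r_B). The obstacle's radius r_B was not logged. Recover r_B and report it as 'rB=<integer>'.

m = 9536
d = (-10, 8);  v_rel = (9, -2),  |v_rel|² = 85
v_rel×d = (9)·(8) − (-2)·(-10) = 52
since m = R²·85 − 52²:  R² = (2704 + 9536) / 85 = 144
R = √144 = 12  ⇒  r_B = 12 − 5 = 7

rB=7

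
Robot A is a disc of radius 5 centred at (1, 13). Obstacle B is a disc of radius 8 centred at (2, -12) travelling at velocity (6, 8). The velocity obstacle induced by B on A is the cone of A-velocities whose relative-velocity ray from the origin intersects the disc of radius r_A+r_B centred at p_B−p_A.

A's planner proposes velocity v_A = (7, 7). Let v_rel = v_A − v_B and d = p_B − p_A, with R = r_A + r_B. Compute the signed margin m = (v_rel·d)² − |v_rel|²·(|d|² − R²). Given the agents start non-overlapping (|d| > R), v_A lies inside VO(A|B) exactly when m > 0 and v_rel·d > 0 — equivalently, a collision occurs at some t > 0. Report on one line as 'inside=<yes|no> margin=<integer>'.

d = (1, -25),  |d|² = 626;  R = 5+8 = 13,  c = 626−13² = 457
v_rel = (1, -1),  |v_rel|² = 2;  v_rel·d = (1)·(1) + (-1)·(-25) = 26
2·t² − 52·t + 457 = 0  ⇒  m = 26² − 2·457 = -238
m = -238 < 0,  v_rel·d = 26 > 0  ⇒  outside

inside=no margin=-238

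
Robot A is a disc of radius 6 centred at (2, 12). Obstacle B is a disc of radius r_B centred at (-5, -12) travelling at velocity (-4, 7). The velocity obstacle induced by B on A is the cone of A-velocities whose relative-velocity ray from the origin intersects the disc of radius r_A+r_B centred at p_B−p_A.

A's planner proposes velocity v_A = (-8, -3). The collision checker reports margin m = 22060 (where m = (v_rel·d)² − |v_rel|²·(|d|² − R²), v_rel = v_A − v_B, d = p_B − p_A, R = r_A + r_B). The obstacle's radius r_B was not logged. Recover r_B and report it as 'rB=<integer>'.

m = 22060
d = (-7, -24);  v_rel = (-4, -10),  |v_rel|² = 116
v_rel×d = (-4)·(-24) − (-10)·(-7) = 26
since m = R²·116 − 26²:  R² = (676 + 22060) / 116 = 196
R = √196 = 14  ⇒  r_B = 14 − 6 = 8

rB=8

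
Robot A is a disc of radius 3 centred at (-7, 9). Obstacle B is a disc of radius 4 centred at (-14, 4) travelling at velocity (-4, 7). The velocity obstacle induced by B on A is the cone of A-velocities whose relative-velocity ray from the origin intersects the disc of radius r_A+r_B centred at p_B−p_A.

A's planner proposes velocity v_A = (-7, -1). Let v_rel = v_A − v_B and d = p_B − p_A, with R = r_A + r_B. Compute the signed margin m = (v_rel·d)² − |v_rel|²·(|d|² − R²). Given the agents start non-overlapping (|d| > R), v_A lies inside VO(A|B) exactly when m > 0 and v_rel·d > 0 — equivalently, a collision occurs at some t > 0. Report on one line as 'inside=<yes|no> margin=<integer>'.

d = (-7, -5),  |d|² = 74;  R = 3+4 = 7,  c = 74−7² = 25
v_rel = (-3, -8),  |v_rel|² = 73;  v_rel·d = (-3)·(-7) + (-8)·(-5) = 61
73·t² − 122·t + 25 = 0  ⇒  m = 61² − 73·25 = 1896
m = 1896 > 0,  v_rel·d = 61 > 0  ⇒  inside

inside=yes margin=1896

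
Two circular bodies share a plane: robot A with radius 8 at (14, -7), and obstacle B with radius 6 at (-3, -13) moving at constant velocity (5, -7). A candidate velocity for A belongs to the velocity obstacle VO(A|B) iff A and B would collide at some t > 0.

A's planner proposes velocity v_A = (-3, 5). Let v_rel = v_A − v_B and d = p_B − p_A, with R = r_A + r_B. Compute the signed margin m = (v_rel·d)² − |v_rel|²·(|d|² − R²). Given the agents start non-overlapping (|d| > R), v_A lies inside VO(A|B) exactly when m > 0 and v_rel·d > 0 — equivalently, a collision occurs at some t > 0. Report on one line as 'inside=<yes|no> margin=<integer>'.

d = (-17, -6),  |d|² = 325;  R = 8+6 = 14,  c = 325−14² = 129
v_rel = (-8, 12),  |v_rel|² = 208;  v_rel·d = (-8)·(-17) + (12)·(-6) = 64
208·t² − 128·t + 129 = 0  ⇒  m = 64² − 208·129 = -22736
m = -22736 < 0,  v_rel·d = 64 > 0  ⇒  outside

inside=no margin=-22736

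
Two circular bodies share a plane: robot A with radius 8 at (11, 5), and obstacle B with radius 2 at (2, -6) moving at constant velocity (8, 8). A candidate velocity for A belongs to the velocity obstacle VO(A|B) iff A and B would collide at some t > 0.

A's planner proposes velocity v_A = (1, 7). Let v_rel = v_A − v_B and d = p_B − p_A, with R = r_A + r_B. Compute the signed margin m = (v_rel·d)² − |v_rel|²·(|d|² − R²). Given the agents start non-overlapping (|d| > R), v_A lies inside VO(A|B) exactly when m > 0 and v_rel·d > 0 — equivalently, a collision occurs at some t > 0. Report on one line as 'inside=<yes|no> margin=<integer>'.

d = (-9, -11),  |d|² = 202;  R = 8+2 = 10,  c = 202−10² = 102
v_rel = (-7, -1),  |v_rel|² = 50;  v_rel·d = (-7)·(-9) + (-1)·(-11) = 74
50·t² − 148·t + 102 = 0  ⇒  m = 74² − 50·102 = 376
m = 376 > 0,  v_rel·d = 74 > 0  ⇒  inside

inside=yes margin=376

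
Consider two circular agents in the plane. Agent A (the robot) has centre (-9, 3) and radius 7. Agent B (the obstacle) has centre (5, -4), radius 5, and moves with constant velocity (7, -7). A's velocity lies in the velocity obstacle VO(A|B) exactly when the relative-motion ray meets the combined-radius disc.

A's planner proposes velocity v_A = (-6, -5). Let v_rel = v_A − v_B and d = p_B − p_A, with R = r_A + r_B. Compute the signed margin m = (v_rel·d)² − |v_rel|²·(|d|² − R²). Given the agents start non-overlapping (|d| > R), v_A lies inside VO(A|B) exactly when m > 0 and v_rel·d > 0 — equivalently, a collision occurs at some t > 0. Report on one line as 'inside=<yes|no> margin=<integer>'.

d = (14, -7),  |d|² = 245;  R = 7+5 = 12,  c = 245−12² = 101
v_rel = (-13, 2),  |v_rel|² = 173;  v_rel·d = (-13)·(14) + (2)·(-7) = -196
173·t² + 392·t + 101 = 0  ⇒  m = (-196)² − 173·101 = 20943
m = 20943 > 0,  v_rel·d = -196 < 0  ⇒  outside

inside=no margin=20943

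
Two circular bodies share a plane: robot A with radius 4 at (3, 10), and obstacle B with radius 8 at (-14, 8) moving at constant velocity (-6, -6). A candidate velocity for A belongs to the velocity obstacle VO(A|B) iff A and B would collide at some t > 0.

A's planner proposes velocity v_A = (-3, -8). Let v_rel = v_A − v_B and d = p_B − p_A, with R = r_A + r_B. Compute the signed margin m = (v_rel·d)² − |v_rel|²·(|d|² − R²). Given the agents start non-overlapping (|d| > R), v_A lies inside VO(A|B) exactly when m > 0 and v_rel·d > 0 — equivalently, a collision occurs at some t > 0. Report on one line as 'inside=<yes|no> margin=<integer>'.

d = (-17, -2),  |d|² = 293;  R = 4+8 = 12,  c = 293−12² = 149
v_rel = (3, -2),  |v_rel|² = 13;  v_rel·d = (3)·(-17) + (-2)·(-2) = -47
13·t² + 94·t + 149 = 0  ⇒  m = (-47)² − 13·149 = 272
m = 272 > 0,  v_rel·d = -47 < 0  ⇒  outside

inside=no margin=272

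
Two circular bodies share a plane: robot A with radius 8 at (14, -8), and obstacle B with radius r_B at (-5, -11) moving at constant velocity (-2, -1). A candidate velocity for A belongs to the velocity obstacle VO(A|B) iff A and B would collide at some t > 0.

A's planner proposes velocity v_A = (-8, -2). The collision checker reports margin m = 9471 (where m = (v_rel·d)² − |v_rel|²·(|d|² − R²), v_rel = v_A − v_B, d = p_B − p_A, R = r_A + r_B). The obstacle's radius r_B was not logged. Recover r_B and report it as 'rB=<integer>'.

m = 9471
d = (-19, -3);  v_rel = (-6, -1),  |v_rel|² = 37
v_rel×d = (-6)·(-3) − (-1)·(-19) = -1
since m = R²·37 − (-1)²:  R² = (1 + 9471) / 37 = 256
R = √256 = 16  ⇒  r_B = 16 − 8 = 8

rB=8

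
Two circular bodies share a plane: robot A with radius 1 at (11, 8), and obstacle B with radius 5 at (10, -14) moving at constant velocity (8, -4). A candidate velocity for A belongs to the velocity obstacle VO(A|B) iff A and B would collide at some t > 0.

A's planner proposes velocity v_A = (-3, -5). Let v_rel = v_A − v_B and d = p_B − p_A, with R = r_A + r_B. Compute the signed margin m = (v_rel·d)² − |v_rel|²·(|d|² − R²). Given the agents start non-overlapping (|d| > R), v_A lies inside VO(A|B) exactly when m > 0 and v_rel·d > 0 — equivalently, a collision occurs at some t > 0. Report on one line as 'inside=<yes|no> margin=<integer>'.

d = (-1, -22),  |d|² = 485;  R = 1+5 = 6,  c = 485−6² = 449
v_rel = (-11, -1),  |v_rel|² = 122;  v_rel·d = (-11)·(-1) + (-1)·(-22) = 33
122·t² − 66·t + 449 = 0  ⇒  m = 33² − 122·449 = -53689
m = -53689 < 0,  v_rel·d = 33 > 0  ⇒  outside

inside=no margin=-53689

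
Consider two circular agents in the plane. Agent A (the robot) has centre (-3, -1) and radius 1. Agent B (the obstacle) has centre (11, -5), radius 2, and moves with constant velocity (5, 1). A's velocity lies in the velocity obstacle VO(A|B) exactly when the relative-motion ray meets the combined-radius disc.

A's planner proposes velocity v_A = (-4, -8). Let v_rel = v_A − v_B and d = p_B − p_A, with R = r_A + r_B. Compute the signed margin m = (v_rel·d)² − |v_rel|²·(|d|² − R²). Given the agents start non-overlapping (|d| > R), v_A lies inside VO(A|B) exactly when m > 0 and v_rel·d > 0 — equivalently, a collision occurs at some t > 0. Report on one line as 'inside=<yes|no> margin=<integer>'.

d = (14, -4),  |d|² = 212;  R = 1+2 = 3,  c = 212−3² = 203
v_rel = (-9, -9),  |v_rel|² = 162;  v_rel·d = (-9)·(14) + (-9)·(-4) = -90
162·t² + 180·t + 203 = 0  ⇒  m = (-90)² − 162·203 = -24786
m = -24786 < 0,  v_rel·d = -90 < 0  ⇒  outside

inside=no margin=-24786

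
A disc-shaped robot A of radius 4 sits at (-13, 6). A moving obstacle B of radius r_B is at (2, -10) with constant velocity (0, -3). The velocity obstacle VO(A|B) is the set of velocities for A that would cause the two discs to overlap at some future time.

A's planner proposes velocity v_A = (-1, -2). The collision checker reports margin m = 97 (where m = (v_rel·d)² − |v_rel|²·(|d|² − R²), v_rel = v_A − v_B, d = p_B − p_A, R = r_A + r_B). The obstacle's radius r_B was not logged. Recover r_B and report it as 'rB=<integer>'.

m = 97
d = (15, -16);  v_rel = (-1, 1),  |v_rel|² = 2
v_rel×d = (-1)·(-16) − (1)·(15) = 1
since m = R²·2 − 1²:  R² = (1 + 97) / 2 = 49
R = √49 = 7  ⇒  r_B = 7 − 4 = 3

rB=3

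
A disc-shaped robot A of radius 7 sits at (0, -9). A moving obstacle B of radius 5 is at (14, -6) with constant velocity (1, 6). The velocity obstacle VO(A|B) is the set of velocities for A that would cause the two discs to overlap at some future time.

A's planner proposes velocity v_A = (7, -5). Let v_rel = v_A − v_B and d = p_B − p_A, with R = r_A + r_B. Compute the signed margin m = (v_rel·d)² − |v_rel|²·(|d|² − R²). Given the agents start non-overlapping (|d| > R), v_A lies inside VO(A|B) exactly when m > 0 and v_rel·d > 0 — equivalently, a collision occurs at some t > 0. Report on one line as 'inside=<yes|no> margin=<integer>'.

d = (14, 3),  |d|² = 205;  R = 7+5 = 12,  c = 205−12² = 61
v_rel = (6, -11),  |v_rel|² = 157;  v_rel·d = (6)·(14) + (-11)·(3) = 51
157·t² − 102·t + 61 = 0  ⇒  m = 51² − 157·61 = -6976
m = -6976 < 0,  v_rel·d = 51 > 0  ⇒  outside

inside=no margin=-6976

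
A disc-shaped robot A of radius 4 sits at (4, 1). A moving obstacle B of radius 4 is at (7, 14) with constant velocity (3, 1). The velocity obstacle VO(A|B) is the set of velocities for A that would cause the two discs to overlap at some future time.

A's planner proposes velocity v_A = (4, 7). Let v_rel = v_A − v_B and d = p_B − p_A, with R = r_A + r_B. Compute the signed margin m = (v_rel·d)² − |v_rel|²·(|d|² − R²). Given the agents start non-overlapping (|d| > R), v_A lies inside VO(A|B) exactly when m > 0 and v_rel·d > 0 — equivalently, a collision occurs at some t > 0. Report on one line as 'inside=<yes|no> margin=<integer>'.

d = (3, 13),  |d|² = 178;  R = 4+4 = 8,  c = 178−8² = 114
v_rel = (1, 6),  |v_rel|² = 37;  v_rel·d = (1)·(3) + (6)·(13) = 81
37·t² − 162·t + 114 = 0  ⇒  m = 81² − 37·114 = 2343
m = 2343 > 0,  v_rel·d = 81 > 0  ⇒  inside

inside=yes margin=2343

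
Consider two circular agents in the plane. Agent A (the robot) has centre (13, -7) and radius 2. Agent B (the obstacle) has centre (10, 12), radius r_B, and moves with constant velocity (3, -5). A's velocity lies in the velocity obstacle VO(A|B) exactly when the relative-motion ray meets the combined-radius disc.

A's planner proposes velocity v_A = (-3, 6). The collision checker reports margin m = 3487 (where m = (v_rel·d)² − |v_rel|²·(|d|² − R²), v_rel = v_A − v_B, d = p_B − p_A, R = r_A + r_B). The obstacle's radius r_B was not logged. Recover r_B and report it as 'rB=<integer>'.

m = 3487
d = (-3, 19);  v_rel = (-6, 11),  |v_rel|² = 157
v_rel×d = (-6)·(19) − (11)·(-3) = -81
since m = R²·157 − (-81)²:  R² = (6561 + 3487) / 157 = 64
R = √64 = 8  ⇒  r_B = 8 − 2 = 6

rB=6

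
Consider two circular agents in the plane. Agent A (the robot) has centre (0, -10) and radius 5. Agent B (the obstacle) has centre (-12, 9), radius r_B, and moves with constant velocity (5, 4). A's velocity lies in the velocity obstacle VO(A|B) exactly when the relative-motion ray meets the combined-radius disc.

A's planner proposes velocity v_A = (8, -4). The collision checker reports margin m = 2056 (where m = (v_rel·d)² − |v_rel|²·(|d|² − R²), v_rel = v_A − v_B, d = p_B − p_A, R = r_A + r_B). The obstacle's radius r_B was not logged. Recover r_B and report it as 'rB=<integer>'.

m = 2056
d = (-12, 19);  v_rel = (3, -8),  |v_rel|² = 73
v_rel×d = (3)·(19) − (-8)·(-12) = -39
since m = R²·73 − (-39)²:  R² = (1521 + 2056) / 73 = 49
R = √49 = 7  ⇒  r_B = 7 − 5 = 2

rB=2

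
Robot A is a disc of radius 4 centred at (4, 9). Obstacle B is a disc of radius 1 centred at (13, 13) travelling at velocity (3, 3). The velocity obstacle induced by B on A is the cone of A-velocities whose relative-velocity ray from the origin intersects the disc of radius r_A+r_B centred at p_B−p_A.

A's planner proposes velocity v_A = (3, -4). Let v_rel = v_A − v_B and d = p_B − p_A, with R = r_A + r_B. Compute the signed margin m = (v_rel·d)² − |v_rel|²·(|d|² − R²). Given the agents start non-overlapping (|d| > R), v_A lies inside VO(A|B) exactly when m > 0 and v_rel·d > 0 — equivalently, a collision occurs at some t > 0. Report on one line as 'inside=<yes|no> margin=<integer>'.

d = (9, 4),  |d|² = 97;  R = 4+1 = 5,  c = 97−5² = 72
v_rel = (0, -7),  |v_rel|² = 49;  v_rel·d = (0)·(9) + (-7)·(4) = -28
49·t² + 56·t + 72 = 0  ⇒  m = (-28)² − 49·72 = -2744
m = -2744 < 0,  v_rel·d = -28 < 0  ⇒  outside

inside=no margin=-2744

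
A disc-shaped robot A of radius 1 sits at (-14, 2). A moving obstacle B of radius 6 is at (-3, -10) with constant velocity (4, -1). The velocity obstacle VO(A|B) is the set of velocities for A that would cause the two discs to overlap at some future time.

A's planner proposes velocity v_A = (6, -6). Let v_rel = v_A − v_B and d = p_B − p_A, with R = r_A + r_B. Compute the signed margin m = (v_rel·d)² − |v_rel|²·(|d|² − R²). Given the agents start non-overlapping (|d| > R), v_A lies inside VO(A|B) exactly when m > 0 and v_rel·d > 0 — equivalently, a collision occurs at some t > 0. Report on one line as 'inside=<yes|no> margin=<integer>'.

d = (11, -12),  |d|² = 265;  R = 1+6 = 7,  c = 265−7² = 216
v_rel = (2, -5),  |v_rel|² = 29;  v_rel·d = (2)·(11) + (-5)·(-12) = 82
29·t² − 164·t + 216 = 0  ⇒  m = 82² − 29·216 = 460
m = 460 > 0,  v_rel·d = 82 > 0  ⇒  inside

inside=yes margin=460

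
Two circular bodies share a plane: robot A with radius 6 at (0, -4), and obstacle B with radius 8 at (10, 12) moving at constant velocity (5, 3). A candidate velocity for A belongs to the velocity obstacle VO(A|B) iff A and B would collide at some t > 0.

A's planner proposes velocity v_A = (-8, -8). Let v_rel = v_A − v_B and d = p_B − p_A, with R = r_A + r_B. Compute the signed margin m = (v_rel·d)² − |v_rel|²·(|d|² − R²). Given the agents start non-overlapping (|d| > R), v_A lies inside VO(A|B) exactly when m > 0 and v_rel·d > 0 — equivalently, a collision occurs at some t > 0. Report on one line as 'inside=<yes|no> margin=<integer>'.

d = (10, 16),  |d|² = 356;  R = 6+8 = 14,  c = 356−14² = 160
v_rel = (-13, -11),  |v_rel|² = 290;  v_rel·d = (-13)·(10) + (-11)·(16) = -306
290·t² + 612·t + 160 = 0  ⇒  m = (-306)² − 290·160 = 47236
m = 47236 > 0,  v_rel·d = -306 < 0  ⇒  outside

inside=no margin=47236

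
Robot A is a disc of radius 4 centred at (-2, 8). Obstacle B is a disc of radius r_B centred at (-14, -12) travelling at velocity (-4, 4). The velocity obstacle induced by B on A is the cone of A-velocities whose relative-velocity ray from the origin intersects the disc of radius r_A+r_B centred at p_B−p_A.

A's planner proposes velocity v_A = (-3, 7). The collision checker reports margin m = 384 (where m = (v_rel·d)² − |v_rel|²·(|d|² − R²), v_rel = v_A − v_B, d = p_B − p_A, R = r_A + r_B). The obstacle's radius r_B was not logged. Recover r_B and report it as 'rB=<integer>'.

m = 384
d = (-12, -20);  v_rel = (1, 3),  |v_rel|² = 10
v_rel×d = (1)·(-20) − (3)·(-12) = 16
since m = R²·10 − 16²:  R² = (256 + 384) / 10 = 64
R = √64 = 8  ⇒  r_B = 8 − 4 = 4

rB=4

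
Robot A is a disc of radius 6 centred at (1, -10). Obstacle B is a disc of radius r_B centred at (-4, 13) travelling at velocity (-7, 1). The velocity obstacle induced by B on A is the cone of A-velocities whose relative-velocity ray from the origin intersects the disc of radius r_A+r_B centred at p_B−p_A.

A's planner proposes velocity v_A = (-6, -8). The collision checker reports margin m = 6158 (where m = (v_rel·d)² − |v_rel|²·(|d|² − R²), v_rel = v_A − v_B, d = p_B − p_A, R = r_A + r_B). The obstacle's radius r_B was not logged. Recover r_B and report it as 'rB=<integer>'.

m = 6158
d = (-5, 23);  v_rel = (1, -9),  |v_rel|² = 82
v_rel×d = (1)·(23) − (-9)·(-5) = -22
since m = R²·82 − (-22)²:  R² = (484 + 6158) / 82 = 81
R = √81 = 9  ⇒  r_B = 9 − 6 = 3

rB=3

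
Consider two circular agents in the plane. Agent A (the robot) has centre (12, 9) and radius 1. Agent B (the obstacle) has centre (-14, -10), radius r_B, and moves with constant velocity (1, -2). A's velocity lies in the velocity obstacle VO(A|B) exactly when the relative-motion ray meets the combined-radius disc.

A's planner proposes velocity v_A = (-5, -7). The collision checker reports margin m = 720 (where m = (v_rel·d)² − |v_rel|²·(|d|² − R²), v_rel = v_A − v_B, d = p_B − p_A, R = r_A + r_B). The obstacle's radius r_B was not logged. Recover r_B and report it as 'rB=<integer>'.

m = 720
d = (-26, -19);  v_rel = (-6, -5),  |v_rel|² = 61
v_rel×d = (-6)·(-19) − (-5)·(-26) = -16
since m = R²·61 − (-16)²:  R² = (256 + 720) / 61 = 16
R = √16 = 4  ⇒  r_B = 4 − 1 = 3

rB=3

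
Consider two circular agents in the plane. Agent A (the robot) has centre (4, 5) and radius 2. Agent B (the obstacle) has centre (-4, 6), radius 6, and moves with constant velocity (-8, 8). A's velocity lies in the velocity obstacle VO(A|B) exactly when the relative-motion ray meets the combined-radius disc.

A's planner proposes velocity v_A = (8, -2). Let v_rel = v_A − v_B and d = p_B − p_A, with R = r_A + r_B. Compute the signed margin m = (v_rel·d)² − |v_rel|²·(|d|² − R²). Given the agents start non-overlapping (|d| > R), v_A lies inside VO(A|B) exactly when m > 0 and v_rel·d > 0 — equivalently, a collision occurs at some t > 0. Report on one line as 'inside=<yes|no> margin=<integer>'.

d = (-8, 1),  |d|² = 65;  R = 2+6 = 8,  c = 65−8² = 1
v_rel = (16, -10),  |v_rel|² = 356;  v_rel·d = (16)·(-8) + (-10)·(1) = -138
356·t² + 276·t + 1 = 0  ⇒  m = (-138)² − 356·1 = 18688
m = 18688 > 0,  v_rel·d = -138 < 0  ⇒  outside

inside=no margin=18688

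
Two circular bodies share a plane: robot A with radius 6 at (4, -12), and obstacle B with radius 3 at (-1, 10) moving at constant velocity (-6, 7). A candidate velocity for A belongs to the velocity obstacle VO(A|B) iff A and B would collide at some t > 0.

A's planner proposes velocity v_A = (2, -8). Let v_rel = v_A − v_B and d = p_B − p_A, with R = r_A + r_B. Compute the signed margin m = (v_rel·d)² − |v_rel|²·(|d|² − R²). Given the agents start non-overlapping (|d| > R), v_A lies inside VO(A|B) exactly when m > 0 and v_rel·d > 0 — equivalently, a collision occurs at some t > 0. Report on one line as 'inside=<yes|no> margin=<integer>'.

d = (-5, 22),  |d|² = 509;  R = 6+3 = 9,  c = 509−9² = 428
v_rel = (8, -15),  |v_rel|² = 289;  v_rel·d = (8)·(-5) + (-15)·(22) = -370
289·t² + 740·t + 428 = 0  ⇒  m = (-370)² − 289·428 = 13208
m = 13208 > 0,  v_rel·d = -370 < 0  ⇒  outside

inside=no margin=13208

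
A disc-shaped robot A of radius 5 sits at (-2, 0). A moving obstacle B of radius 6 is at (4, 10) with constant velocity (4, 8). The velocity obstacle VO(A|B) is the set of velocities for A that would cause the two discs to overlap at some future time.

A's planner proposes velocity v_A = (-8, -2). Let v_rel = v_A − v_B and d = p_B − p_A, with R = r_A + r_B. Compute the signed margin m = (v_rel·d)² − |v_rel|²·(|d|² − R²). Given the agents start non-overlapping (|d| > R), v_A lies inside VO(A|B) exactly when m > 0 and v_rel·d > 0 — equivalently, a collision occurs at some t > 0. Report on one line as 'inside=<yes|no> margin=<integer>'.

d = (6, 10),  |d|² = 136;  R = 5+6 = 11,  c = 136−11² = 15
v_rel = (-12, -10),  |v_rel|² = 244;  v_rel·d = (-12)·(6) + (-10)·(10) = -172
244·t² + 344·t + 15 = 0  ⇒  m = (-172)² − 244·15 = 25924
m = 25924 > 0,  v_rel·d = -172 < 0  ⇒  outside

inside=no margin=25924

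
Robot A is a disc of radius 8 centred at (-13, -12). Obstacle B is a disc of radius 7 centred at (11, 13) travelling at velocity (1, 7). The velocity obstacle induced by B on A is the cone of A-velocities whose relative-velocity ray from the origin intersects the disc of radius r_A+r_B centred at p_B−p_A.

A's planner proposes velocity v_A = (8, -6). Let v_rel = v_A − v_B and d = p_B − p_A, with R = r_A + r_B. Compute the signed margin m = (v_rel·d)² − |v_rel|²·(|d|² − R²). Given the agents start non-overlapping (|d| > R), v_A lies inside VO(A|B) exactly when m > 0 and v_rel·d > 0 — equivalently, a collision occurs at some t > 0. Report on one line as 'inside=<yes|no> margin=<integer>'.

d = (24, 25),  |d|² = 1201;  R = 8+7 = 15,  c = 1201−15² = 976
v_rel = (7, -13),  |v_rel|² = 218;  v_rel·d = (7)·(24) + (-13)·(25) = -157
218·t² + 314·t + 976 = 0  ⇒  m = (-157)² − 218·976 = -188119
m = -188119 < 0,  v_rel·d = -157 < 0  ⇒  outside

inside=no margin=-188119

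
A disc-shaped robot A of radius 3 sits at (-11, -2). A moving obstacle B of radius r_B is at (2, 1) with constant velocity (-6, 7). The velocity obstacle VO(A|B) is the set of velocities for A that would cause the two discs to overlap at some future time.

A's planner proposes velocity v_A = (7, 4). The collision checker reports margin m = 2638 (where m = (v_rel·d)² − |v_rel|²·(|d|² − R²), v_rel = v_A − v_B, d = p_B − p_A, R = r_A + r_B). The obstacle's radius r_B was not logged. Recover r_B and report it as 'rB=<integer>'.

m = 2638
d = (13, 3);  v_rel = (13, -3),  |v_rel|² = 178
v_rel×d = (13)·(3) − (-3)·(13) = 78
since m = R²·178 − 78²:  R² = (6084 + 2638) / 178 = 49
R = √49 = 7  ⇒  r_B = 7 − 3 = 4

rB=4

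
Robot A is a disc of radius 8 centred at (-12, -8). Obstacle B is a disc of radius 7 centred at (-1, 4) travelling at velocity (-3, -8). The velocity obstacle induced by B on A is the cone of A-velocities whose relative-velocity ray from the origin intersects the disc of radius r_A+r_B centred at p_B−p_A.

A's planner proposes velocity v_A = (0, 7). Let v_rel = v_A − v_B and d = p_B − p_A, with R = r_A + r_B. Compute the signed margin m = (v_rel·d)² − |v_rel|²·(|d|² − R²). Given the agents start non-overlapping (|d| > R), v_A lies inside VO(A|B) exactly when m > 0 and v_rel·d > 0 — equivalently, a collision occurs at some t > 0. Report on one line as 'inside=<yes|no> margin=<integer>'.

d = (11, 12),  |d|² = 265;  R = 8+7 = 15,  c = 265−15² = 40
v_rel = (3, 15),  |v_rel|² = 234;  v_rel·d = (3)·(11) + (15)·(12) = 213
234·t² − 426·t + 40 = 0  ⇒  m = 213² − 234·40 = 36009
m = 36009 > 0,  v_rel·d = 213 > 0  ⇒  inside

inside=yes margin=36009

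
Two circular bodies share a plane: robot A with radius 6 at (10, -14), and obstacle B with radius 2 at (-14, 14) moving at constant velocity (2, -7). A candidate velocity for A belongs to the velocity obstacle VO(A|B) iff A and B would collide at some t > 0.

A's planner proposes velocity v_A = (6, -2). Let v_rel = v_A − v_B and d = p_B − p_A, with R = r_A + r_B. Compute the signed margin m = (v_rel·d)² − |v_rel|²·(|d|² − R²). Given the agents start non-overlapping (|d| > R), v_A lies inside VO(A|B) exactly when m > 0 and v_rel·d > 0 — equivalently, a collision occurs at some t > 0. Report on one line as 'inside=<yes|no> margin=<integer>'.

d = (-24, 28),  |d|² = 1360;  R = 6+2 = 8,  c = 1360−8² = 1296
v_rel = (4, 5),  |v_rel|² = 41;  v_rel·d = (4)·(-24) + (5)·(28) = 44
41·t² − 88·t + 1296 = 0  ⇒  m = 44² − 41·1296 = -51200
m = -51200 < 0,  v_rel·d = 44 > 0  ⇒  outside

inside=no margin=-51200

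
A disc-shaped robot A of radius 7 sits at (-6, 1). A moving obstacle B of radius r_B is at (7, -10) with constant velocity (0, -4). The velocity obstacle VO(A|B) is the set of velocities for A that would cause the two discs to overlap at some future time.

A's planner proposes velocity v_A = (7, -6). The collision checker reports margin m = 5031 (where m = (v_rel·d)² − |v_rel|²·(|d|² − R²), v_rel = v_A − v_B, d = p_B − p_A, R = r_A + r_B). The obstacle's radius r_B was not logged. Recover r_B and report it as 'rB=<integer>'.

m = 5031
d = (13, -11);  v_rel = (7, -2),  |v_rel|² = 53
v_rel×d = (7)·(-11) − (-2)·(13) = -51
since m = R²·53 − (-51)²:  R² = (2601 + 5031) / 53 = 144
R = √144 = 12  ⇒  r_B = 12 − 7 = 5

rB=5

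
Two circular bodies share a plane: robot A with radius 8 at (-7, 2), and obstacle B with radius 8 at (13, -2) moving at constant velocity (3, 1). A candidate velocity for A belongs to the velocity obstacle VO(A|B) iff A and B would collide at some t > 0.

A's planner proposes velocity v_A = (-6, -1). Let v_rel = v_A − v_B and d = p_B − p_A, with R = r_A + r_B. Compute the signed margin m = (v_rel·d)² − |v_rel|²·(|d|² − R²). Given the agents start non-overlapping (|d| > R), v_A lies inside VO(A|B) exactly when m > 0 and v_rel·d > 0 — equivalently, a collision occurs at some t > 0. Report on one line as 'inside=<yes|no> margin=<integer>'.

d = (20, -4),  |d|² = 416;  R = 8+8 = 16,  c = 416−16² = 160
v_rel = (-9, -2),  |v_rel|² = 85;  v_rel·d = (-9)·(20) + (-2)·(-4) = -172
85·t² + 344·t + 160 = 0  ⇒  m = (-172)² − 85·160 = 15984
m = 15984 > 0,  v_rel·d = -172 < 0  ⇒  outside

inside=no margin=15984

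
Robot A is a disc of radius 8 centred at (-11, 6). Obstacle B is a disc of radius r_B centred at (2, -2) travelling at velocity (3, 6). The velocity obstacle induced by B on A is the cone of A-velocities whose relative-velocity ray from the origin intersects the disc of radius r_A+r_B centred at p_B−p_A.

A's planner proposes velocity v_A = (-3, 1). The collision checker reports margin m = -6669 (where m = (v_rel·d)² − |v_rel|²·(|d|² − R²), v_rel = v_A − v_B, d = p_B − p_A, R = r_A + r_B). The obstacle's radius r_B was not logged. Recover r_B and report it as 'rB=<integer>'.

m = -6669
d = (13, -8);  v_rel = (-6, -5),  |v_rel|² = 61
v_rel×d = (-6)·(-8) − (-5)·(13) = 113
since m = R²·61 − 113²:  R² = (12769 + -6669) / 61 = 100
R = √100 = 10  ⇒  r_B = 10 − 8 = 2

rB=2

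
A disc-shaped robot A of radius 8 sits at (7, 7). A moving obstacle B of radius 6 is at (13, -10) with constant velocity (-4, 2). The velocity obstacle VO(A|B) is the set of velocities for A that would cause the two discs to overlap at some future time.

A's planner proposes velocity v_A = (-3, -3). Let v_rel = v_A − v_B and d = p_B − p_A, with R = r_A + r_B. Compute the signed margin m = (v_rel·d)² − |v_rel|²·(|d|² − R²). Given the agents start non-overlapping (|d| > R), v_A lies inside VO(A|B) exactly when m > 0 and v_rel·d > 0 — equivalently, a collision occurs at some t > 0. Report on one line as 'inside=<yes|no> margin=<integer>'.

d = (6, -17),  |d|² = 325;  R = 8+6 = 14,  c = 325−14² = 129
v_rel = (1, -5),  |v_rel|² = 26;  v_rel·d = (1)·(6) + (-5)·(-17) = 91
26·t² − 182·t + 129 = 0  ⇒  m = 91² − 26·129 = 4927
m = 4927 > 0,  v_rel·d = 91 > 0  ⇒  inside

inside=yes margin=4927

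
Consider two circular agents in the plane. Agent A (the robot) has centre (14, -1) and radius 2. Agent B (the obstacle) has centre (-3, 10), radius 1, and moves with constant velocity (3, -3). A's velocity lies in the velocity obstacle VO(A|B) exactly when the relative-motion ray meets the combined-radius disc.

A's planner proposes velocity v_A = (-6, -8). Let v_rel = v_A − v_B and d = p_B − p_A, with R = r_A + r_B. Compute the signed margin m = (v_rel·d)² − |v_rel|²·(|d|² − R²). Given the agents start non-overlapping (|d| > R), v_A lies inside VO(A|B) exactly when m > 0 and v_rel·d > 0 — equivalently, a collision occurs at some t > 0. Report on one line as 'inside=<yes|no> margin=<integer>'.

d = (-17, 11),  |d|² = 410;  R = 2+1 = 3,  c = 410−3² = 401
v_rel = (-9, -5),  |v_rel|² = 106;  v_rel·d = (-9)·(-17) + (-5)·(11) = 98
106·t² − 196·t + 401 = 0  ⇒  m = 98² − 106·401 = -32902
m = -32902 < 0,  v_rel·d = 98 > 0  ⇒  outside

inside=no margin=-32902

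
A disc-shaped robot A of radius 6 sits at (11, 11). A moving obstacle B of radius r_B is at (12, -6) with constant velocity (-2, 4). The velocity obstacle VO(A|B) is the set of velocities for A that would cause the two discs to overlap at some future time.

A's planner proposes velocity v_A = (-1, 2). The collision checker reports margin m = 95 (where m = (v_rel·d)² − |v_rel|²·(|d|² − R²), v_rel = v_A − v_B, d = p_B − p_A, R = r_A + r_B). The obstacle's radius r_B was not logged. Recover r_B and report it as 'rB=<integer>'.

m = 95
d = (1, -17);  v_rel = (1, -2),  |v_rel|² = 5
v_rel×d = (1)·(-17) − (-2)·(1) = -15
since m = R²·5 − (-15)²:  R² = (225 + 95) / 5 = 64
R = √64 = 8  ⇒  r_B = 8 − 6 = 2

rB=2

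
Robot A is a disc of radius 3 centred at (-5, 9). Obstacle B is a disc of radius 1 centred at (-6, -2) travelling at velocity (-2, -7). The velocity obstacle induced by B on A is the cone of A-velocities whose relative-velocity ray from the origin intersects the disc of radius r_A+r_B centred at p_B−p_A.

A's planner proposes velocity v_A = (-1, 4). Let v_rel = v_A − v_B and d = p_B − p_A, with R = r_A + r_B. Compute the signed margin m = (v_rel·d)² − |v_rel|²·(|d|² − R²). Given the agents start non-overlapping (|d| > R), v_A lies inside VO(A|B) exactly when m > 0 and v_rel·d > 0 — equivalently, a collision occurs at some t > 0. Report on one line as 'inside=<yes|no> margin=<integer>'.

d = (-1, -11),  |d|² = 122;  R = 3+1 = 4,  c = 122−4² = 106
v_rel = (1, 11),  |v_rel|² = 122;  v_rel·d = (1)·(-1) + (11)·(-11) = -122
122·t² + 244·t + 106 = 0  ⇒  m = (-122)² − 122·106 = 1952
m = 1952 > 0,  v_rel·d = -122 < 0  ⇒  outside

inside=no margin=1952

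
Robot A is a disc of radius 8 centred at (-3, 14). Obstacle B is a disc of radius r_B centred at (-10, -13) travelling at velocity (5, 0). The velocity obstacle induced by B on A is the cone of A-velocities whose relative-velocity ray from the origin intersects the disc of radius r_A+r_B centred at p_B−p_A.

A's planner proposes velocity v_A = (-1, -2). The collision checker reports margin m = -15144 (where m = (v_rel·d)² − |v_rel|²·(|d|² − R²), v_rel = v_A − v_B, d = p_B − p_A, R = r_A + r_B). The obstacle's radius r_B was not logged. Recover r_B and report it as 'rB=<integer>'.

m = -15144
d = (-7, -27);  v_rel = (-6, -2),  |v_rel|² = 40
v_rel×d = (-6)·(-27) − (-2)·(-7) = 148
since m = R²·40 − 148²:  R² = (21904 + -15144) / 40 = 169
R = √169 = 13  ⇒  r_B = 13 − 8 = 5

rB=5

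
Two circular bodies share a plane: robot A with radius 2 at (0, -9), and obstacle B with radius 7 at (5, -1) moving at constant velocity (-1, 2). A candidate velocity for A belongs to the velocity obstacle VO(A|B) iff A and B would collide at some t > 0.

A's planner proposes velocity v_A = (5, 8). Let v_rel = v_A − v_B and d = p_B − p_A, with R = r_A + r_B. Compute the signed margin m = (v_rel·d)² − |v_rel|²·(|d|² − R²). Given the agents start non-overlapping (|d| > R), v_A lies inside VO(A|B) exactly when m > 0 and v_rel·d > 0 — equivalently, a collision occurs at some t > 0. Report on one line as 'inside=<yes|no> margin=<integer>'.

d = (5, 8),  |d|² = 89;  R = 2+7 = 9,  c = 89−9² = 8
v_rel = (6, 6),  |v_rel|² = 72;  v_rel·d = (6)·(5) + (6)·(8) = 78
72·t² − 156·t + 8 = 0  ⇒  m = 78² − 72·8 = 5508
m = 5508 > 0,  v_rel·d = 78 > 0  ⇒  inside

inside=yes margin=5508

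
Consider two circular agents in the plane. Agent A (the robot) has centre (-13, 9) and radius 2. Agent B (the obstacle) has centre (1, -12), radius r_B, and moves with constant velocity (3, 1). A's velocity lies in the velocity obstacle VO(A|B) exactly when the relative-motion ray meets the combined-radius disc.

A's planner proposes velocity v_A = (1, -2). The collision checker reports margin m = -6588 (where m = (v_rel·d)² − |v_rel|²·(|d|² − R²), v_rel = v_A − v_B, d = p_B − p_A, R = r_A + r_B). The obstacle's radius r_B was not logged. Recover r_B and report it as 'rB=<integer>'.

m = -6588
d = (14, -21);  v_rel = (-2, -3),  |v_rel|² = 13
v_rel×d = (-2)·(-21) − (-3)·(14) = 84
since m = R²·13 − 84²:  R² = (7056 + -6588) / 13 = 36
R = √36 = 6  ⇒  r_B = 6 − 2 = 4

rB=4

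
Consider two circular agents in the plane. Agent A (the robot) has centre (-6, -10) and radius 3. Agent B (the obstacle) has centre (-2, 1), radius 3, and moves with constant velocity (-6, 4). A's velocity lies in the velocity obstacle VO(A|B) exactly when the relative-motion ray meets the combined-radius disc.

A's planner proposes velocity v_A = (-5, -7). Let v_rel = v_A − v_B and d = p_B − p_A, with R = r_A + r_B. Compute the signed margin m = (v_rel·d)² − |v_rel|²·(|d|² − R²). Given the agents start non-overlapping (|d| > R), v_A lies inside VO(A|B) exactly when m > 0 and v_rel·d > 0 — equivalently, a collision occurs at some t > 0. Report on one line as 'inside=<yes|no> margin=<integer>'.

d = (4, 11),  |d|² = 137;  R = 3+3 = 6,  c = 137−6² = 101
v_rel = (1, -11),  |v_rel|² = 122;  v_rel·d = (1)·(4) + (-11)·(11) = -117
122·t² + 234·t + 101 = 0  ⇒  m = (-117)² − 122·101 = 1367
m = 1367 > 0,  v_rel·d = -117 < 0  ⇒  outside

inside=no margin=1367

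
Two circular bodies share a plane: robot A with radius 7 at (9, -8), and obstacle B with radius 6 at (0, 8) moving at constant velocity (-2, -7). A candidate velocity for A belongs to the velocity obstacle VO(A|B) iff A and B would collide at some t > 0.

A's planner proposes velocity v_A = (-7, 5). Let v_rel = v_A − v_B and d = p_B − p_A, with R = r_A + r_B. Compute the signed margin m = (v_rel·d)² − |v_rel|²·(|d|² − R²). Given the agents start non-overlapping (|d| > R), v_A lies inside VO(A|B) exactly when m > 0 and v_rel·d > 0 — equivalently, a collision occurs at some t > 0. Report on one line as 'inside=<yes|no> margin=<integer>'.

d = (-9, 16),  |d|² = 337;  R = 7+6 = 13,  c = 337−13² = 168
v_rel = (-5, 12),  |v_rel|² = 169;  v_rel·d = (-5)·(-9) + (12)·(16) = 237
169·t² − 474·t + 168 = 0  ⇒  m = 237² − 169·168 = 27777
m = 27777 > 0,  v_rel·d = 237 > 0  ⇒  inside

inside=yes margin=27777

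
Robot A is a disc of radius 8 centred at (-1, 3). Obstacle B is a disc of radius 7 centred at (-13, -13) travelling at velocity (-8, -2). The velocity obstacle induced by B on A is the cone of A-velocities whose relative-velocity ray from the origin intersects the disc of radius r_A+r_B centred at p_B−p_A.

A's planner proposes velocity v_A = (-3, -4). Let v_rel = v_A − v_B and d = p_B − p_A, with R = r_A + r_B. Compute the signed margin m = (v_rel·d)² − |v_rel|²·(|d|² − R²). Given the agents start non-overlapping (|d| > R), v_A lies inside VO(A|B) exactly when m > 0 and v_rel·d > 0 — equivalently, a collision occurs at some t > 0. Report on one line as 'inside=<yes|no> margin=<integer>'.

d = (-12, -16),  |d|² = 400;  R = 8+7 = 15,  c = 400−15² = 175
v_rel = (5, -2),  |v_rel|² = 29;  v_rel·d = (5)·(-12) + (-2)·(-16) = -28
29·t² + 56·t + 175 = 0  ⇒  m = (-28)² − 29·175 = -4291
m = -4291 < 0,  v_rel·d = -28 < 0  ⇒  outside

inside=no margin=-4291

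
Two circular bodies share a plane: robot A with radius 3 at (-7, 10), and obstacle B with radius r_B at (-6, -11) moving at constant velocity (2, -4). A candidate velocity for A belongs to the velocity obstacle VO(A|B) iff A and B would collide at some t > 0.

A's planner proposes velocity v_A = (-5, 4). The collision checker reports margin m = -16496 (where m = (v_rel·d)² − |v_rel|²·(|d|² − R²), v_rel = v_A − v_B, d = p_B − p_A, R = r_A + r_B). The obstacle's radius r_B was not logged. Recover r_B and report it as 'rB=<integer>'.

m = -16496
d = (1, -21);  v_rel = (-7, 8),  |v_rel|² = 113
v_rel×d = (-7)·(-21) − (8)·(1) = 139
since m = R²·113 − 139²:  R² = (19321 + -16496) / 113 = 25
R = √25 = 5  ⇒  r_B = 5 − 3 = 2

rB=2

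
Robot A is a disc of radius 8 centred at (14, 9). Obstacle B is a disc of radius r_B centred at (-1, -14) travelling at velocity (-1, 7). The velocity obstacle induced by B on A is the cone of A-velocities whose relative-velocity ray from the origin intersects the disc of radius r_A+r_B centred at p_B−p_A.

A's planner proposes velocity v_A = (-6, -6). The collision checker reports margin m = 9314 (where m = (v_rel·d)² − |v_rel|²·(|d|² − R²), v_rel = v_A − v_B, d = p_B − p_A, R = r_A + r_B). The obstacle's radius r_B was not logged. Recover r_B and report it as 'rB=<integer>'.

m = 9314
d = (-15, -23);  v_rel = (-5, -13),  |v_rel|² = 194
v_rel×d = (-5)·(-23) − (-13)·(-15) = -80
since m = R²·194 − (-80)²:  R² = (6400 + 9314) / 194 = 81
R = √81 = 9  ⇒  r_B = 9 − 8 = 1

rB=1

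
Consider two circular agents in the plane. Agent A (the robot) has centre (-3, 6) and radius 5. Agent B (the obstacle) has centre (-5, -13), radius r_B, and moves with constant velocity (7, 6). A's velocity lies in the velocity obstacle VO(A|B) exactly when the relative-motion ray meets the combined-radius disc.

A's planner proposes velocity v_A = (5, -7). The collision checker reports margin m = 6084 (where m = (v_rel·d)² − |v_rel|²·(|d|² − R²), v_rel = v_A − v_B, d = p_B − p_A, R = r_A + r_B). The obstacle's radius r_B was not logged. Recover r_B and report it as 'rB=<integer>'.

m = 6084
d = (-2, -19);  v_rel = (-2, -13),  |v_rel|² = 173
v_rel×d = (-2)·(-19) − (-13)·(-2) = 12
since m = R²·173 − 12²:  R² = (144 + 6084) / 173 = 36
R = √36 = 6  ⇒  r_B = 6 − 5 = 1

rB=1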